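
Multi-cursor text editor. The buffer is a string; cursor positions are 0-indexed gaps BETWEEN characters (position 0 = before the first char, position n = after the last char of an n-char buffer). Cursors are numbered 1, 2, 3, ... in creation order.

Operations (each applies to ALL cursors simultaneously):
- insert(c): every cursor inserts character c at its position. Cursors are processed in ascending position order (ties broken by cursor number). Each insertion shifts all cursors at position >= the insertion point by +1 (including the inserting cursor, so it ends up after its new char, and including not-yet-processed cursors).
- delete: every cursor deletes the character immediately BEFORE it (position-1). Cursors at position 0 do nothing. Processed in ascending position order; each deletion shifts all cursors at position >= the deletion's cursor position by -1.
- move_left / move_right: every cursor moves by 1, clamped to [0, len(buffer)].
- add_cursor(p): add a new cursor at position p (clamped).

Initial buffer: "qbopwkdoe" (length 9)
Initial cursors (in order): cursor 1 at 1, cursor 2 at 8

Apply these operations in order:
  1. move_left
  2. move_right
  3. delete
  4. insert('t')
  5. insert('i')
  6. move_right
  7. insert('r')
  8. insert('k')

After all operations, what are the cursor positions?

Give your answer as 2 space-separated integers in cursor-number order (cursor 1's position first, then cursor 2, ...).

Answer: 5 15

Derivation:
After op 1 (move_left): buffer="qbopwkdoe" (len 9), cursors c1@0 c2@7, authorship .........
After op 2 (move_right): buffer="qbopwkdoe" (len 9), cursors c1@1 c2@8, authorship .........
After op 3 (delete): buffer="bopwkde" (len 7), cursors c1@0 c2@6, authorship .......
After op 4 (insert('t')): buffer="tbopwkdte" (len 9), cursors c1@1 c2@8, authorship 1......2.
After op 5 (insert('i')): buffer="tibopwkdtie" (len 11), cursors c1@2 c2@10, authorship 11......22.
After op 6 (move_right): buffer="tibopwkdtie" (len 11), cursors c1@3 c2@11, authorship 11......22.
After op 7 (insert('r')): buffer="tibropwkdtier" (len 13), cursors c1@4 c2@13, authorship 11.1.....22.2
After op 8 (insert('k')): buffer="tibrkopwkdtierk" (len 15), cursors c1@5 c2@15, authorship 11.11.....22.22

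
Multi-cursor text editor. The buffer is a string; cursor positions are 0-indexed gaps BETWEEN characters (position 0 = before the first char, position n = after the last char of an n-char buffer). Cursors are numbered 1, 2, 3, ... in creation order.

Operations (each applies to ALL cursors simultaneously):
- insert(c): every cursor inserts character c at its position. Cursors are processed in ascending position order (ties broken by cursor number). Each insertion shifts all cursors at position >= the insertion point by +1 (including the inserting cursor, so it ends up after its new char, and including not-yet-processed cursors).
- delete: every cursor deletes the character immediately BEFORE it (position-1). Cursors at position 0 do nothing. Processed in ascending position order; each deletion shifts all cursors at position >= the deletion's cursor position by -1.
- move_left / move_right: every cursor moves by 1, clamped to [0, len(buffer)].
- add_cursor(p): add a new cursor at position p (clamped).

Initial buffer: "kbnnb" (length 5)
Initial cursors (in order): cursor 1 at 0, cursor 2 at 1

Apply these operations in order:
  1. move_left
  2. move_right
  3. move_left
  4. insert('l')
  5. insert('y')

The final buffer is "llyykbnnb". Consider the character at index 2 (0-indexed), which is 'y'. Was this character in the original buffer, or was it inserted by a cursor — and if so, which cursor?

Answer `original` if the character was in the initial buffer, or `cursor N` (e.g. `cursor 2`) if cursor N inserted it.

Answer: cursor 1

Derivation:
After op 1 (move_left): buffer="kbnnb" (len 5), cursors c1@0 c2@0, authorship .....
After op 2 (move_right): buffer="kbnnb" (len 5), cursors c1@1 c2@1, authorship .....
After op 3 (move_left): buffer="kbnnb" (len 5), cursors c1@0 c2@0, authorship .....
After op 4 (insert('l')): buffer="llkbnnb" (len 7), cursors c1@2 c2@2, authorship 12.....
After op 5 (insert('y')): buffer="llyykbnnb" (len 9), cursors c1@4 c2@4, authorship 1212.....
Authorship (.=original, N=cursor N): 1 2 1 2 . . . . .
Index 2: author = 1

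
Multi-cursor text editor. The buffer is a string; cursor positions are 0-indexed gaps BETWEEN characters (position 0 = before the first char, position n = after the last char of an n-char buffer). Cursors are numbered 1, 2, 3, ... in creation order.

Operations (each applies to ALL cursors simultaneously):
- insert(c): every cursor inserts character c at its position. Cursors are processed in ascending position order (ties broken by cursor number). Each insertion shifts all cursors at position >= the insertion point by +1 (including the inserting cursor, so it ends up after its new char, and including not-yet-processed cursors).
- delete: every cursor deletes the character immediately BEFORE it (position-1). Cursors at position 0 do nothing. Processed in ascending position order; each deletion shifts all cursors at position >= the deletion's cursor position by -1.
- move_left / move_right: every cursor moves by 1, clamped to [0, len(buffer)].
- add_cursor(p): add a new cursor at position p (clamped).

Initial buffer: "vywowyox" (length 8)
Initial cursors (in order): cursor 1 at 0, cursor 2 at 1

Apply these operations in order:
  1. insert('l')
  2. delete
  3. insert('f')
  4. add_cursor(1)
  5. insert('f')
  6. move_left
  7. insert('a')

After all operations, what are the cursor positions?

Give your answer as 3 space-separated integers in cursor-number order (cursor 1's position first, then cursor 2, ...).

Answer: 4 8 4

Derivation:
After op 1 (insert('l')): buffer="lvlywowyox" (len 10), cursors c1@1 c2@3, authorship 1.2.......
After op 2 (delete): buffer="vywowyox" (len 8), cursors c1@0 c2@1, authorship ........
After op 3 (insert('f')): buffer="fvfywowyox" (len 10), cursors c1@1 c2@3, authorship 1.2.......
After op 4 (add_cursor(1)): buffer="fvfywowyox" (len 10), cursors c1@1 c3@1 c2@3, authorship 1.2.......
After op 5 (insert('f')): buffer="fffvffywowyox" (len 13), cursors c1@3 c3@3 c2@6, authorship 113.22.......
After op 6 (move_left): buffer="fffvffywowyox" (len 13), cursors c1@2 c3@2 c2@5, authorship 113.22.......
After op 7 (insert('a')): buffer="ffaafvfafywowyox" (len 16), cursors c1@4 c3@4 c2@8, authorship 11133.222.......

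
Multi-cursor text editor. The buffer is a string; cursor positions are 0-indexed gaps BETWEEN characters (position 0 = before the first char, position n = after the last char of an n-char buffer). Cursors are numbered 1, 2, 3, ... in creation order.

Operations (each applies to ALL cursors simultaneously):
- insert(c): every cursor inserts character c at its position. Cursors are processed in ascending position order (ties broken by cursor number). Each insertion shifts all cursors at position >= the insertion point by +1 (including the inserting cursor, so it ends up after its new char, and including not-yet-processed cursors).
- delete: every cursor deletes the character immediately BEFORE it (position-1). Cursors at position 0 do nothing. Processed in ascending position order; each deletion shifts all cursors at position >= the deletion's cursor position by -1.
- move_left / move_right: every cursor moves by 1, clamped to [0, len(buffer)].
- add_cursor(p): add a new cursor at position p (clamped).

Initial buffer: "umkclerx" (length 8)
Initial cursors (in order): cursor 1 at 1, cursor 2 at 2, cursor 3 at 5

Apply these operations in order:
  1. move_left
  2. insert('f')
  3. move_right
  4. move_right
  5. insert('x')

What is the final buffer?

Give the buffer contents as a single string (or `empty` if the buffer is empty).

After op 1 (move_left): buffer="umkclerx" (len 8), cursors c1@0 c2@1 c3@4, authorship ........
After op 2 (insert('f')): buffer="fufmkcflerx" (len 11), cursors c1@1 c2@3 c3@7, authorship 1.2...3....
After op 3 (move_right): buffer="fufmkcflerx" (len 11), cursors c1@2 c2@4 c3@8, authorship 1.2...3....
After op 4 (move_right): buffer="fufmkcflerx" (len 11), cursors c1@3 c2@5 c3@9, authorship 1.2...3....
After op 5 (insert('x')): buffer="fufxmkxcflexrx" (len 14), cursors c1@4 c2@7 c3@12, authorship 1.21..2.3..3..

Answer: fufxmkxcflexrx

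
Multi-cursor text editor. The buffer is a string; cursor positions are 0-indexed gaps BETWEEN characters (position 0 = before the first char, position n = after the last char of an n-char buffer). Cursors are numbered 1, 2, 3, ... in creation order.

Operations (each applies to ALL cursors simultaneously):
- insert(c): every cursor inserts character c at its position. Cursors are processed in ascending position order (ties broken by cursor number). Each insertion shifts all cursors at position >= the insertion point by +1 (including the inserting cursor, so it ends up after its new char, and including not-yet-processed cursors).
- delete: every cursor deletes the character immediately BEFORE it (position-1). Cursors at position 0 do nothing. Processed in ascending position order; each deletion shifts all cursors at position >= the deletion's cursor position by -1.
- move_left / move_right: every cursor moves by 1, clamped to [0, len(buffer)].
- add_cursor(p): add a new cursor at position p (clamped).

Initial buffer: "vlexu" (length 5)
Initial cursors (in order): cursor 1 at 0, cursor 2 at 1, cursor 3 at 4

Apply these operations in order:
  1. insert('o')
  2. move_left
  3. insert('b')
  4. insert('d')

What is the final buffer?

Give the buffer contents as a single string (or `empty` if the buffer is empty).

After op 1 (insert('o')): buffer="ovolexou" (len 8), cursors c1@1 c2@3 c3@7, authorship 1.2...3.
After op 2 (move_left): buffer="ovolexou" (len 8), cursors c1@0 c2@2 c3@6, authorship 1.2...3.
After op 3 (insert('b')): buffer="bovbolexbou" (len 11), cursors c1@1 c2@4 c3@9, authorship 11.22...33.
After op 4 (insert('d')): buffer="bdovbdolexbdou" (len 14), cursors c1@2 c2@6 c3@12, authorship 111.222...333.

Answer: bdovbdolexbdou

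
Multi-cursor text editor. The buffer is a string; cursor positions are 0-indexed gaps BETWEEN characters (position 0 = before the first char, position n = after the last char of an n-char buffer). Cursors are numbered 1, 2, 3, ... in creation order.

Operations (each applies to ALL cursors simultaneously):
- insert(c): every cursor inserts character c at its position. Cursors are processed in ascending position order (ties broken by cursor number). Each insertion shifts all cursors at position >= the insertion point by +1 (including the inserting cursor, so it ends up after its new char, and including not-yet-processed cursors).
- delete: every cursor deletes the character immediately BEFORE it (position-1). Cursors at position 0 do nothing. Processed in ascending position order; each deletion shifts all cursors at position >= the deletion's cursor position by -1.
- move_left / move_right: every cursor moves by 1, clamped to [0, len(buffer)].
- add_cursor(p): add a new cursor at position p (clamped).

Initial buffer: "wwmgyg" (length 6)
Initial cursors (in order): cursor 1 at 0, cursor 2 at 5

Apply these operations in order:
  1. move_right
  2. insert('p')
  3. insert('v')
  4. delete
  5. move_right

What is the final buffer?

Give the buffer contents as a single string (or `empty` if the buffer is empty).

Answer: wpwmgygp

Derivation:
After op 1 (move_right): buffer="wwmgyg" (len 6), cursors c1@1 c2@6, authorship ......
After op 2 (insert('p')): buffer="wpwmgygp" (len 8), cursors c1@2 c2@8, authorship .1.....2
After op 3 (insert('v')): buffer="wpvwmgygpv" (len 10), cursors c1@3 c2@10, authorship .11.....22
After op 4 (delete): buffer="wpwmgygp" (len 8), cursors c1@2 c2@8, authorship .1.....2
After op 5 (move_right): buffer="wpwmgygp" (len 8), cursors c1@3 c2@8, authorship .1.....2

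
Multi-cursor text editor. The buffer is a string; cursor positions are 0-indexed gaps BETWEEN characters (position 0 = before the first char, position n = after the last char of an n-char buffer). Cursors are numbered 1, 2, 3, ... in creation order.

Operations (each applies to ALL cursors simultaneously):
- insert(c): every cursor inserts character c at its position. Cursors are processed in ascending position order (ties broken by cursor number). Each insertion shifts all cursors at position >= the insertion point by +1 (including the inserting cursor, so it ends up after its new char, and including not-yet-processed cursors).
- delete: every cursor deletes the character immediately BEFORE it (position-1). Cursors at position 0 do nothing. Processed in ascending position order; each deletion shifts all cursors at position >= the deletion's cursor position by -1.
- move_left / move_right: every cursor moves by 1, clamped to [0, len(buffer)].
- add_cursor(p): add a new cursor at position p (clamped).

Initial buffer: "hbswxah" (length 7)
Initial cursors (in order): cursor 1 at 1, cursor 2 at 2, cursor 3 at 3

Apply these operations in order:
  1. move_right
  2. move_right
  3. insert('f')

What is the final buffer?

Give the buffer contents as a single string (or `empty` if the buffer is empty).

After op 1 (move_right): buffer="hbswxah" (len 7), cursors c1@2 c2@3 c3@4, authorship .......
After op 2 (move_right): buffer="hbswxah" (len 7), cursors c1@3 c2@4 c3@5, authorship .......
After op 3 (insert('f')): buffer="hbsfwfxfah" (len 10), cursors c1@4 c2@6 c3@8, authorship ...1.2.3..

Answer: hbsfwfxfah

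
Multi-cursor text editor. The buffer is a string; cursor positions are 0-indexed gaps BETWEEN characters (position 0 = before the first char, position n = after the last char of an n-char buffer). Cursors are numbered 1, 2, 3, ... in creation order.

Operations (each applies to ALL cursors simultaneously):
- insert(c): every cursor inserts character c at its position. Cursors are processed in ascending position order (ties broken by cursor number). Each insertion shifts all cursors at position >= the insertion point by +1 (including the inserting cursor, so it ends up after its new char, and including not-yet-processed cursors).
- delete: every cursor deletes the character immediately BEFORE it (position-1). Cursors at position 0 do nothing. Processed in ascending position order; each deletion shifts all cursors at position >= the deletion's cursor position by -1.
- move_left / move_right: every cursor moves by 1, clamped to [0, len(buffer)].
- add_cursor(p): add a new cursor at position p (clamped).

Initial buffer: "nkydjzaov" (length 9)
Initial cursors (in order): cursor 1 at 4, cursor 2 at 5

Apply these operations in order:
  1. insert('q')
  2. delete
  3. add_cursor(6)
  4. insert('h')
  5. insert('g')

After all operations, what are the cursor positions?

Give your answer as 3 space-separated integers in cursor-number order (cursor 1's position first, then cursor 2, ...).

After op 1 (insert('q')): buffer="nkydqjqzaov" (len 11), cursors c1@5 c2@7, authorship ....1.2....
After op 2 (delete): buffer="nkydjzaov" (len 9), cursors c1@4 c2@5, authorship .........
After op 3 (add_cursor(6)): buffer="nkydjzaov" (len 9), cursors c1@4 c2@5 c3@6, authorship .........
After op 4 (insert('h')): buffer="nkydhjhzhaov" (len 12), cursors c1@5 c2@7 c3@9, authorship ....1.2.3...
After op 5 (insert('g')): buffer="nkydhgjhgzhgaov" (len 15), cursors c1@6 c2@9 c3@12, authorship ....11.22.33...

Answer: 6 9 12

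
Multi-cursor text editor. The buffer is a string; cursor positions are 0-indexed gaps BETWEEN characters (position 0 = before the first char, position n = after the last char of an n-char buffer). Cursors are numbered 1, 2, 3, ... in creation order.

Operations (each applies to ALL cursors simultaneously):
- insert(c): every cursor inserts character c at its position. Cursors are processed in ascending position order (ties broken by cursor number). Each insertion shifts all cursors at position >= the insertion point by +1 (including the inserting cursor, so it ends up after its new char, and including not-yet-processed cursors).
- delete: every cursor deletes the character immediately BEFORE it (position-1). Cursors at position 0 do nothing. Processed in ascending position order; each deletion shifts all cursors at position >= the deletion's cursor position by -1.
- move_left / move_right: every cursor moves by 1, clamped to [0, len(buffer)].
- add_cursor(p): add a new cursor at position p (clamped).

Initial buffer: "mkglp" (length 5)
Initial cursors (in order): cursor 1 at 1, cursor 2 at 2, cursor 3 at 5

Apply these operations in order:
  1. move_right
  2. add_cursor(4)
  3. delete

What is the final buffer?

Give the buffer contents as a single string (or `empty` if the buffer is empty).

Answer: m

Derivation:
After op 1 (move_right): buffer="mkglp" (len 5), cursors c1@2 c2@3 c3@5, authorship .....
After op 2 (add_cursor(4)): buffer="mkglp" (len 5), cursors c1@2 c2@3 c4@4 c3@5, authorship .....
After op 3 (delete): buffer="m" (len 1), cursors c1@1 c2@1 c3@1 c4@1, authorship .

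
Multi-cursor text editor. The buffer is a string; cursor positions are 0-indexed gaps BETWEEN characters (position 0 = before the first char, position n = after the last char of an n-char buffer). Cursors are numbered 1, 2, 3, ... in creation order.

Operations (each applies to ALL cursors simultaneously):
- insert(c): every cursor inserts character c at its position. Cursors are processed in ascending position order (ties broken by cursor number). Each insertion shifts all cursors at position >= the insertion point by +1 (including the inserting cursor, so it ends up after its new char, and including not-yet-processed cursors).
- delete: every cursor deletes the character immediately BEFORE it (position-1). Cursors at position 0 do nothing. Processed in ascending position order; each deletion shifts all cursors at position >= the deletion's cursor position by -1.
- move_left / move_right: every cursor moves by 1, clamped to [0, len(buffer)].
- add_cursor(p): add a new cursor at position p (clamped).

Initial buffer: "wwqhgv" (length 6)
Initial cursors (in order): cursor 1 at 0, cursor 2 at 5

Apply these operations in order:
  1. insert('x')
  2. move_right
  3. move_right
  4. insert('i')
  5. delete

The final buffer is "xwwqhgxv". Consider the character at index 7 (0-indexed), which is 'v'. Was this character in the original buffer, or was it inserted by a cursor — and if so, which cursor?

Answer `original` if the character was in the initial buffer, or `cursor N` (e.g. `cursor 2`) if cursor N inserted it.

After op 1 (insert('x')): buffer="xwwqhgxv" (len 8), cursors c1@1 c2@7, authorship 1.....2.
After op 2 (move_right): buffer="xwwqhgxv" (len 8), cursors c1@2 c2@8, authorship 1.....2.
After op 3 (move_right): buffer="xwwqhgxv" (len 8), cursors c1@3 c2@8, authorship 1.....2.
After op 4 (insert('i')): buffer="xwwiqhgxvi" (len 10), cursors c1@4 c2@10, authorship 1..1...2.2
After op 5 (delete): buffer="xwwqhgxv" (len 8), cursors c1@3 c2@8, authorship 1.....2.
Authorship (.=original, N=cursor N): 1 . . . . . 2 .
Index 7: author = original

Answer: original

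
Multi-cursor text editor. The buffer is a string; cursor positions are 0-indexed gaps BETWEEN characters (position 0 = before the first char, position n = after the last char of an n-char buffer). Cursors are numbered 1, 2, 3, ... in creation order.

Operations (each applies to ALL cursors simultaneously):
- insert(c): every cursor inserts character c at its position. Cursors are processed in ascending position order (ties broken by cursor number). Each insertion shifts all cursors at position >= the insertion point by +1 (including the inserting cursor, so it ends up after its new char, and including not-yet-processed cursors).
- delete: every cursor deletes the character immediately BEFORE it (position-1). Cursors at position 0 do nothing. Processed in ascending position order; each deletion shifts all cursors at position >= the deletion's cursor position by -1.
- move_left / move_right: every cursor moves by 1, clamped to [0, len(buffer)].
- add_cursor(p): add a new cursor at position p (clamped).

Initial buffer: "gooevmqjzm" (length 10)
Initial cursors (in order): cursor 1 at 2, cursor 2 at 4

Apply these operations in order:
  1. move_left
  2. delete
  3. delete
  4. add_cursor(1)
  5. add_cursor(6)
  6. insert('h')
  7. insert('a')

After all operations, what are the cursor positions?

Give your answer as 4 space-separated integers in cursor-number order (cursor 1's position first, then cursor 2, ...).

Answer: 4 4 7 14

Derivation:
After op 1 (move_left): buffer="gooevmqjzm" (len 10), cursors c1@1 c2@3, authorship ..........
After op 2 (delete): buffer="oevmqjzm" (len 8), cursors c1@0 c2@1, authorship ........
After op 3 (delete): buffer="evmqjzm" (len 7), cursors c1@0 c2@0, authorship .......
After op 4 (add_cursor(1)): buffer="evmqjzm" (len 7), cursors c1@0 c2@0 c3@1, authorship .......
After op 5 (add_cursor(6)): buffer="evmqjzm" (len 7), cursors c1@0 c2@0 c3@1 c4@6, authorship .......
After op 6 (insert('h')): buffer="hhehvmqjzhm" (len 11), cursors c1@2 c2@2 c3@4 c4@10, authorship 12.3.....4.
After op 7 (insert('a')): buffer="hhaaehavmqjzham" (len 15), cursors c1@4 c2@4 c3@7 c4@14, authorship 1212.33.....44.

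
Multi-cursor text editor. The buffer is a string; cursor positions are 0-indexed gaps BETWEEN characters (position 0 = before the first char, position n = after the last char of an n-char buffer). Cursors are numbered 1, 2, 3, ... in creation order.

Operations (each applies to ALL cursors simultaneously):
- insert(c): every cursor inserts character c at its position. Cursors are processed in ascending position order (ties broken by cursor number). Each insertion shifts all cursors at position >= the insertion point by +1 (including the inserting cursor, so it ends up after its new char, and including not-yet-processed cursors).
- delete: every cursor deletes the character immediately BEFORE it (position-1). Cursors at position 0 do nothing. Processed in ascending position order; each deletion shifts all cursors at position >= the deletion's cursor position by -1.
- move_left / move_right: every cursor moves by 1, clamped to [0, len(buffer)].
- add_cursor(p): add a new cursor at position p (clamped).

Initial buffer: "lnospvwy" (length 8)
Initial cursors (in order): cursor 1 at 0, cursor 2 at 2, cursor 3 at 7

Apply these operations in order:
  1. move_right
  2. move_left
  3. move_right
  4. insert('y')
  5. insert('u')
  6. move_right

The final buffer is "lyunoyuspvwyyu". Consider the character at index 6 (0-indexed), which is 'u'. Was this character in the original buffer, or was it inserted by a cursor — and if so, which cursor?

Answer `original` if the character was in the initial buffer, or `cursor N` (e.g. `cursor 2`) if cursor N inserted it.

After op 1 (move_right): buffer="lnospvwy" (len 8), cursors c1@1 c2@3 c3@8, authorship ........
After op 2 (move_left): buffer="lnospvwy" (len 8), cursors c1@0 c2@2 c3@7, authorship ........
After op 3 (move_right): buffer="lnospvwy" (len 8), cursors c1@1 c2@3 c3@8, authorship ........
After op 4 (insert('y')): buffer="lynoyspvwyy" (len 11), cursors c1@2 c2@5 c3@11, authorship .1..2.....3
After op 5 (insert('u')): buffer="lyunoyuspvwyyu" (len 14), cursors c1@3 c2@7 c3@14, authorship .11..22.....33
After op 6 (move_right): buffer="lyunoyuspvwyyu" (len 14), cursors c1@4 c2@8 c3@14, authorship .11..22.....33
Authorship (.=original, N=cursor N): . 1 1 . . 2 2 . . . . . 3 3
Index 6: author = 2

Answer: cursor 2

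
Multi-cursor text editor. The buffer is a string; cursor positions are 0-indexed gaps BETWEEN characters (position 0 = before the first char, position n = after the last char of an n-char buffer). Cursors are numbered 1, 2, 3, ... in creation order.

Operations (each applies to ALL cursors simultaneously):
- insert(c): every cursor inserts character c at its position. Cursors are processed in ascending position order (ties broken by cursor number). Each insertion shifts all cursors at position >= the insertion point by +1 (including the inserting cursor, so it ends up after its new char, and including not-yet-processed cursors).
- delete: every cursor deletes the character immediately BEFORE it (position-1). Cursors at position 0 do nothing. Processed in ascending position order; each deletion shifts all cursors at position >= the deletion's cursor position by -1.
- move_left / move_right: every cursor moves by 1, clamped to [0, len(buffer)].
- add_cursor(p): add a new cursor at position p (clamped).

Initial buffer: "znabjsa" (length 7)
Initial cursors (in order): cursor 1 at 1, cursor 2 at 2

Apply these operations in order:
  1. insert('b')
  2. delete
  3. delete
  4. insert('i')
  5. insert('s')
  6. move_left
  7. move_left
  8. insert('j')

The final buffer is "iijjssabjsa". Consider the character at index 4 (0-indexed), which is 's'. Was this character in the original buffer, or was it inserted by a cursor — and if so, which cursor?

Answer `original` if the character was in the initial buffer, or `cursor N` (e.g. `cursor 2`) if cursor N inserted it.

After op 1 (insert('b')): buffer="zbnbabjsa" (len 9), cursors c1@2 c2@4, authorship .1.2.....
After op 2 (delete): buffer="znabjsa" (len 7), cursors c1@1 c2@2, authorship .......
After op 3 (delete): buffer="abjsa" (len 5), cursors c1@0 c2@0, authorship .....
After op 4 (insert('i')): buffer="iiabjsa" (len 7), cursors c1@2 c2@2, authorship 12.....
After op 5 (insert('s')): buffer="iissabjsa" (len 9), cursors c1@4 c2@4, authorship 1212.....
After op 6 (move_left): buffer="iissabjsa" (len 9), cursors c1@3 c2@3, authorship 1212.....
After op 7 (move_left): buffer="iissabjsa" (len 9), cursors c1@2 c2@2, authorship 1212.....
After op 8 (insert('j')): buffer="iijjssabjsa" (len 11), cursors c1@4 c2@4, authorship 121212.....
Authorship (.=original, N=cursor N): 1 2 1 2 1 2 . . . . .
Index 4: author = 1

Answer: cursor 1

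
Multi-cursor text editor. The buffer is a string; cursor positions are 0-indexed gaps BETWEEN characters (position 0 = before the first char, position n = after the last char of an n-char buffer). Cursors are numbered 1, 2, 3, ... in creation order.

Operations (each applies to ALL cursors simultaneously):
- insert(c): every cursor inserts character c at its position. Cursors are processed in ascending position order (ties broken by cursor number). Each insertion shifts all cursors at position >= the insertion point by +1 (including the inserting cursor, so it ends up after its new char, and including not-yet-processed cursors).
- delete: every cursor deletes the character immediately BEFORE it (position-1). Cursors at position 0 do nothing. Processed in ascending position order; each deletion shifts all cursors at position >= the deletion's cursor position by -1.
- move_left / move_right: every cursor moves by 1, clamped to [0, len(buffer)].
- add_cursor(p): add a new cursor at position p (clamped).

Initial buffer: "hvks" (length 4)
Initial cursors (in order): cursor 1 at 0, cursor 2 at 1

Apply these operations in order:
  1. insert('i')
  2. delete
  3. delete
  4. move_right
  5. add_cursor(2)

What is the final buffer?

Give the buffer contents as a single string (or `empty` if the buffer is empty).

Answer: vks

Derivation:
After op 1 (insert('i')): buffer="ihivks" (len 6), cursors c1@1 c2@3, authorship 1.2...
After op 2 (delete): buffer="hvks" (len 4), cursors c1@0 c2@1, authorship ....
After op 3 (delete): buffer="vks" (len 3), cursors c1@0 c2@0, authorship ...
After op 4 (move_right): buffer="vks" (len 3), cursors c1@1 c2@1, authorship ...
After op 5 (add_cursor(2)): buffer="vks" (len 3), cursors c1@1 c2@1 c3@2, authorship ...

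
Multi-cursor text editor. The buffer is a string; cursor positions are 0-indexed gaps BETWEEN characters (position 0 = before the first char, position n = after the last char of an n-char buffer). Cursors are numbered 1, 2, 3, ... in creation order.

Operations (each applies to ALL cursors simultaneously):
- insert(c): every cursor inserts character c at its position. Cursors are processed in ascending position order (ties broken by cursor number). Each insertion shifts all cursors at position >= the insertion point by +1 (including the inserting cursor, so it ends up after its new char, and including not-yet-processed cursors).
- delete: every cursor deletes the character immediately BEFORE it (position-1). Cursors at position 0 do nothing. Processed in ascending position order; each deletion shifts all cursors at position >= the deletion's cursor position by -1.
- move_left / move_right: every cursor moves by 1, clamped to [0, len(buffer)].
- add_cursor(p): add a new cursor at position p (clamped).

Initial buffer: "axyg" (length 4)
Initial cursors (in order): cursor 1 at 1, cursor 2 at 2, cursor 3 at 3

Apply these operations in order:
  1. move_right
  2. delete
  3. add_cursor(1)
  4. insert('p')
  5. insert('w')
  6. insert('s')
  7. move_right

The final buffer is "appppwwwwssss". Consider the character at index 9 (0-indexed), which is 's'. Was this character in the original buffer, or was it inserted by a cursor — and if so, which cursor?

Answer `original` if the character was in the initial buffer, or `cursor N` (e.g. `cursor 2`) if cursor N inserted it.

After op 1 (move_right): buffer="axyg" (len 4), cursors c1@2 c2@3 c3@4, authorship ....
After op 2 (delete): buffer="a" (len 1), cursors c1@1 c2@1 c3@1, authorship .
After op 3 (add_cursor(1)): buffer="a" (len 1), cursors c1@1 c2@1 c3@1 c4@1, authorship .
After op 4 (insert('p')): buffer="apppp" (len 5), cursors c1@5 c2@5 c3@5 c4@5, authorship .1234
After op 5 (insert('w')): buffer="appppwwww" (len 9), cursors c1@9 c2@9 c3@9 c4@9, authorship .12341234
After op 6 (insert('s')): buffer="appppwwwwssss" (len 13), cursors c1@13 c2@13 c3@13 c4@13, authorship .123412341234
After op 7 (move_right): buffer="appppwwwwssss" (len 13), cursors c1@13 c2@13 c3@13 c4@13, authorship .123412341234
Authorship (.=original, N=cursor N): . 1 2 3 4 1 2 3 4 1 2 3 4
Index 9: author = 1

Answer: cursor 1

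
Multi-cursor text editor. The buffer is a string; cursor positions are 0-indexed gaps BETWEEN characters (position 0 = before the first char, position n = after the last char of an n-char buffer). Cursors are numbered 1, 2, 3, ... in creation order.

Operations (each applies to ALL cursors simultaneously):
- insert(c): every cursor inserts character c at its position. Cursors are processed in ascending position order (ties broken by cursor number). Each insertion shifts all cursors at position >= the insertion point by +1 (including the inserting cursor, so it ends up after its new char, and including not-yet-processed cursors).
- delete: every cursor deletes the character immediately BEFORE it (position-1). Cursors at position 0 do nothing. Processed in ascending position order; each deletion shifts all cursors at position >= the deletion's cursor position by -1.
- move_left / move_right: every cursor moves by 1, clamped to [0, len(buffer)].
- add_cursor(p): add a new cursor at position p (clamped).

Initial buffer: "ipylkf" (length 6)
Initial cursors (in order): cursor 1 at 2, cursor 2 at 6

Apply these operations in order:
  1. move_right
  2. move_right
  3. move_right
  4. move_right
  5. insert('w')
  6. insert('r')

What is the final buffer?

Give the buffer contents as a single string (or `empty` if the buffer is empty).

After op 1 (move_right): buffer="ipylkf" (len 6), cursors c1@3 c2@6, authorship ......
After op 2 (move_right): buffer="ipylkf" (len 6), cursors c1@4 c2@6, authorship ......
After op 3 (move_right): buffer="ipylkf" (len 6), cursors c1@5 c2@6, authorship ......
After op 4 (move_right): buffer="ipylkf" (len 6), cursors c1@6 c2@6, authorship ......
After op 5 (insert('w')): buffer="ipylkfww" (len 8), cursors c1@8 c2@8, authorship ......12
After op 6 (insert('r')): buffer="ipylkfwwrr" (len 10), cursors c1@10 c2@10, authorship ......1212

Answer: ipylkfwwrr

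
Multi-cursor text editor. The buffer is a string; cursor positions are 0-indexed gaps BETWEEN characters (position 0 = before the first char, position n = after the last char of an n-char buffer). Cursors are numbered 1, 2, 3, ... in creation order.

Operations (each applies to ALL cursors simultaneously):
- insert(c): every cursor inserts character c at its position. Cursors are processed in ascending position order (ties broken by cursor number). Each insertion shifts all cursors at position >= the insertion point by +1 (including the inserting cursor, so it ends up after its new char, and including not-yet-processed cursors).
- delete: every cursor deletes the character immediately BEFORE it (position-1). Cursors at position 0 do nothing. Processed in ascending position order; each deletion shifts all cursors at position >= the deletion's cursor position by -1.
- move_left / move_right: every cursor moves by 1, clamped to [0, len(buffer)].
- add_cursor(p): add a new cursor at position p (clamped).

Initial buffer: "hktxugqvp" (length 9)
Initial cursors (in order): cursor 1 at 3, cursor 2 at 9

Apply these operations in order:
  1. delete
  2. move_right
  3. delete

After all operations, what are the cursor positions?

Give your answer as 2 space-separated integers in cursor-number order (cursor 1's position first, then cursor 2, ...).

After op 1 (delete): buffer="hkxugqv" (len 7), cursors c1@2 c2@7, authorship .......
After op 2 (move_right): buffer="hkxugqv" (len 7), cursors c1@3 c2@7, authorship .......
After op 3 (delete): buffer="hkugq" (len 5), cursors c1@2 c2@5, authorship .....

Answer: 2 5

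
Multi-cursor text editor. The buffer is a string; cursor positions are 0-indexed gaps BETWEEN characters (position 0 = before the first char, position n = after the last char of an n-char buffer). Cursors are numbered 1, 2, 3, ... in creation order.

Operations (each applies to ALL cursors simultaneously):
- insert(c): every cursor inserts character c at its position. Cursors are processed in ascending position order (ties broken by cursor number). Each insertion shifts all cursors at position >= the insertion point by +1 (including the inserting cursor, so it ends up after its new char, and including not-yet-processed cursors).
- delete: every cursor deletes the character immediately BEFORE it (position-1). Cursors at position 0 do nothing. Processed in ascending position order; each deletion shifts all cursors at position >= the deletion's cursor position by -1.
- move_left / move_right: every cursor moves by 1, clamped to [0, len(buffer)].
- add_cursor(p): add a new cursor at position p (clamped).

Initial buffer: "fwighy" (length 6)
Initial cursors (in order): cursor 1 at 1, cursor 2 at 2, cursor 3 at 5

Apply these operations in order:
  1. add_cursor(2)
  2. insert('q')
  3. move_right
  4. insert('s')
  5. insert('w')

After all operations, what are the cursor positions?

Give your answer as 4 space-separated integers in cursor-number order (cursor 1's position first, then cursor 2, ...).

Answer: 5 12 18 12

Derivation:
After op 1 (add_cursor(2)): buffer="fwighy" (len 6), cursors c1@1 c2@2 c4@2 c3@5, authorship ......
After op 2 (insert('q')): buffer="fqwqqighqy" (len 10), cursors c1@2 c2@5 c4@5 c3@9, authorship .1.24...3.
After op 3 (move_right): buffer="fqwqqighqy" (len 10), cursors c1@3 c2@6 c4@6 c3@10, authorship .1.24...3.
After op 4 (insert('s')): buffer="fqwsqqissghqys" (len 14), cursors c1@4 c2@9 c4@9 c3@14, authorship .1.124.24..3.3
After op 5 (insert('w')): buffer="fqwswqqisswwghqysw" (len 18), cursors c1@5 c2@12 c4@12 c3@18, authorship .1.1124.2424..3.33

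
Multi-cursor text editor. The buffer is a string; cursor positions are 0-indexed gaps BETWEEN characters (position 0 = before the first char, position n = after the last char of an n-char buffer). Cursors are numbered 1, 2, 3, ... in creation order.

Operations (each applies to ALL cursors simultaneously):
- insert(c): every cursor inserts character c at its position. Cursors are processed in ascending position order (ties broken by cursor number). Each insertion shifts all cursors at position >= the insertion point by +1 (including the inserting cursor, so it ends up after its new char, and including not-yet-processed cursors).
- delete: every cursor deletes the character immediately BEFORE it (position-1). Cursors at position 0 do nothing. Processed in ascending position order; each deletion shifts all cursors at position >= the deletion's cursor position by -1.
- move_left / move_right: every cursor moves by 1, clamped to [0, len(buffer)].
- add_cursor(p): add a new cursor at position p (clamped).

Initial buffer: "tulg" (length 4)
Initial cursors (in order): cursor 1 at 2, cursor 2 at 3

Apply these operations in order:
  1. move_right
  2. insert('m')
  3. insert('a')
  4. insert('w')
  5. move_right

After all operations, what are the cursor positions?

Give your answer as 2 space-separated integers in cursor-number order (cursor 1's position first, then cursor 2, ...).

Answer: 7 10

Derivation:
After op 1 (move_right): buffer="tulg" (len 4), cursors c1@3 c2@4, authorship ....
After op 2 (insert('m')): buffer="tulmgm" (len 6), cursors c1@4 c2@6, authorship ...1.2
After op 3 (insert('a')): buffer="tulmagma" (len 8), cursors c1@5 c2@8, authorship ...11.22
After op 4 (insert('w')): buffer="tulmawgmaw" (len 10), cursors c1@6 c2@10, authorship ...111.222
After op 5 (move_right): buffer="tulmawgmaw" (len 10), cursors c1@7 c2@10, authorship ...111.222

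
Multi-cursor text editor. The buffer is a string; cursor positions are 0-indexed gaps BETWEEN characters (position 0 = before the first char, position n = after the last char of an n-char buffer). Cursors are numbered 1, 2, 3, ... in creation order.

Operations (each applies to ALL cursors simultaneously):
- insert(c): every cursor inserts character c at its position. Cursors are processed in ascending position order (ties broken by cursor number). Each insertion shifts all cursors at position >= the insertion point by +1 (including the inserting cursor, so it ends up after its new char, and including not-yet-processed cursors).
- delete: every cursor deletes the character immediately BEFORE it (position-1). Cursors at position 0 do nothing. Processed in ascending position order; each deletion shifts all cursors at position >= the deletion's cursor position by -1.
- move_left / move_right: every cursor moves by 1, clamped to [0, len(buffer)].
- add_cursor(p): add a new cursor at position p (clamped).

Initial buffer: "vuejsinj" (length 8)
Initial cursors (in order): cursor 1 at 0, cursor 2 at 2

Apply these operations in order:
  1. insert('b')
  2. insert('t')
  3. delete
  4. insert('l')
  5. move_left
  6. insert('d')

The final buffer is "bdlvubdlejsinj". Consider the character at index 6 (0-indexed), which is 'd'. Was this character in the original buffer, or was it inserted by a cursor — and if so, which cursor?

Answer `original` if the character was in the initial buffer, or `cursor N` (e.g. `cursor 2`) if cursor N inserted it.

Answer: cursor 2

Derivation:
After op 1 (insert('b')): buffer="bvubejsinj" (len 10), cursors c1@1 c2@4, authorship 1..2......
After op 2 (insert('t')): buffer="btvubtejsinj" (len 12), cursors c1@2 c2@6, authorship 11..22......
After op 3 (delete): buffer="bvubejsinj" (len 10), cursors c1@1 c2@4, authorship 1..2......
After op 4 (insert('l')): buffer="blvublejsinj" (len 12), cursors c1@2 c2@6, authorship 11..22......
After op 5 (move_left): buffer="blvublejsinj" (len 12), cursors c1@1 c2@5, authorship 11..22......
After op 6 (insert('d')): buffer="bdlvubdlejsinj" (len 14), cursors c1@2 c2@7, authorship 111..222......
Authorship (.=original, N=cursor N): 1 1 1 . . 2 2 2 . . . . . .
Index 6: author = 2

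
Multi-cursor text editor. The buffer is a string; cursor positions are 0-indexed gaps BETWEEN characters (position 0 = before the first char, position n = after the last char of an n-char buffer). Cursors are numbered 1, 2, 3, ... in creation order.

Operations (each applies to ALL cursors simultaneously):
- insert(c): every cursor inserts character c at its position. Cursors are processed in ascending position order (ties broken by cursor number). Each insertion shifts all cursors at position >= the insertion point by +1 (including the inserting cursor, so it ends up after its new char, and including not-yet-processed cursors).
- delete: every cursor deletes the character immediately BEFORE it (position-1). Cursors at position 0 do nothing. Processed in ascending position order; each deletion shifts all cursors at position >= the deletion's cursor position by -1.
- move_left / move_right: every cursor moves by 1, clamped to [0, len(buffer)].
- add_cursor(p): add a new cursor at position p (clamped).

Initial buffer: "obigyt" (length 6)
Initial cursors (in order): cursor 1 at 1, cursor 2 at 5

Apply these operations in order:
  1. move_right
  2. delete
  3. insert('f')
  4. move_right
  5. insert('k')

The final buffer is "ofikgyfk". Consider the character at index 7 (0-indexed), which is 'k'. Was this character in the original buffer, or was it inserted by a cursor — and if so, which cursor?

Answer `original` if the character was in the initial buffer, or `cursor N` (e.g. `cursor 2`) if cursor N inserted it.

Answer: cursor 2

Derivation:
After op 1 (move_right): buffer="obigyt" (len 6), cursors c1@2 c2@6, authorship ......
After op 2 (delete): buffer="oigy" (len 4), cursors c1@1 c2@4, authorship ....
After op 3 (insert('f')): buffer="ofigyf" (len 6), cursors c1@2 c2@6, authorship .1...2
After op 4 (move_right): buffer="ofigyf" (len 6), cursors c1@3 c2@6, authorship .1...2
After op 5 (insert('k')): buffer="ofikgyfk" (len 8), cursors c1@4 c2@8, authorship .1.1..22
Authorship (.=original, N=cursor N): . 1 . 1 . . 2 2
Index 7: author = 2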